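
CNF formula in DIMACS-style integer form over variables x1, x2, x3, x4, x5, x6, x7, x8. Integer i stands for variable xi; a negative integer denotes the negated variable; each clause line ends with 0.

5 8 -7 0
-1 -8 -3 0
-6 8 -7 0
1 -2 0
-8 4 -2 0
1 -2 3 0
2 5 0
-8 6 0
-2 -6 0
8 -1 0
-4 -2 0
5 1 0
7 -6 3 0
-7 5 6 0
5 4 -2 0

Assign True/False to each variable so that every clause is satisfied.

x5 occurs only positively in the remaining clauses — set x5 = True.
Branch on x1: take x1 = False.
  then x2 is forced to False.
Try x3 = True.
The remaining clauses are satisfied by x4 = False, x6 = True, x7 = False, x8 = True.
Every clause has at least one true literal under this assignment.
Check each clause:
  1. (x8 ∨ x5 ∨ ¬x7) — x8 is true.
  2. (¬x1 ∨ ¬x3 ∨ ¬x8) — ¬x1 is true.
  3. (¬x6 ∨ ¬x7 ∨ x8) — x8 is true.
  4. (x1 ∨ ¬x2) — ¬x2 is true.
  5. (¬x2 ∨ x4 ∨ ¬x8) — ¬x2 is true.
  6. (x1 ∨ ¬x2 ∨ x3) — x3 is true.
  7. (x2 ∨ x5) — x5 is true.
  8. (¬x8 ∨ x6) — x6 is true.
  9. (¬x2 ∨ ¬x6) — ¬x2 is true.
  10. (¬x1 ∨ x8) — x8 is true.
  11. (¬x4 ∨ ¬x2) — ¬x4 is true.
  12. (x1 ∨ x5) — x5 is true.
  13. (x7 ∨ ¬x6 ∨ x3) — x3 is true.
  14. (¬x7 ∨ x6 ∨ x5) — ¬x7 is true.
  15. (x5 ∨ x4 ∨ ¬x2) — x5 is true.

x1=F, x2=F, x3=T, x4=F, x5=T, x6=T, x7=F, x8=T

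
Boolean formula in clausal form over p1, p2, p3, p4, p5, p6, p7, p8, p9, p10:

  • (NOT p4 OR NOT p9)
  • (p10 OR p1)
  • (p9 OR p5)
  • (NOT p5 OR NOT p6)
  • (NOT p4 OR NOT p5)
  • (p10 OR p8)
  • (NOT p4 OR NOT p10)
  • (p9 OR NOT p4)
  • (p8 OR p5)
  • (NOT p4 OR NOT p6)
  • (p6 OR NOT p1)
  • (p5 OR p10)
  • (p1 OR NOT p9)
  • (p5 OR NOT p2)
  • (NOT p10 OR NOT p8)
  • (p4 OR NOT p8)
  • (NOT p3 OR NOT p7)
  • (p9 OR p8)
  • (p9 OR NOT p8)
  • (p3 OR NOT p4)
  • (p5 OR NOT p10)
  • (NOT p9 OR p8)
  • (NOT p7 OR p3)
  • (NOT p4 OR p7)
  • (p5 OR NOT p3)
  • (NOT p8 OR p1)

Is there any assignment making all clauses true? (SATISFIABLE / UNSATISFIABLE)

p4 = True:
  propagation gives p9=False; an empty clause results — contradiction.
p4 = False:
  propagation gives p8=False, p10=True, p5=True, p6=False; an empty clause results — contradiction.
Every branch closes, so no satisfying assignment exists.

UNSATISFIABLE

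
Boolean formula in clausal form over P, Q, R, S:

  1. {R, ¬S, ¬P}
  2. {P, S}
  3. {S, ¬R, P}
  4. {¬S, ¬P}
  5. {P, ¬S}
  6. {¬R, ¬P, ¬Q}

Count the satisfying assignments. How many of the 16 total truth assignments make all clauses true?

3

Satisfying assignments:
  P=T Q=F R=F S=F
  P=T Q=F R=T S=F
  P=T Q=T R=F S=F
That's 3 in total.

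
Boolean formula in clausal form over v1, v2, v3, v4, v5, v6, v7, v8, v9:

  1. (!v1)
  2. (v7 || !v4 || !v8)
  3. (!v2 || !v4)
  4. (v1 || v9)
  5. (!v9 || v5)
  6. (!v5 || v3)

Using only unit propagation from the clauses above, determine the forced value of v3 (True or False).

True

Unit clause (!v1) sets v1 = False.
In (v9 || v1), v1 is now false; v9 must hold, so v9 = True.
In (v5 || !v9), !v9 is now false; v5 must hold, so v5 = True.
(!v5 || v3): since v5 = True, the clause reduces to (v3). v3 = True.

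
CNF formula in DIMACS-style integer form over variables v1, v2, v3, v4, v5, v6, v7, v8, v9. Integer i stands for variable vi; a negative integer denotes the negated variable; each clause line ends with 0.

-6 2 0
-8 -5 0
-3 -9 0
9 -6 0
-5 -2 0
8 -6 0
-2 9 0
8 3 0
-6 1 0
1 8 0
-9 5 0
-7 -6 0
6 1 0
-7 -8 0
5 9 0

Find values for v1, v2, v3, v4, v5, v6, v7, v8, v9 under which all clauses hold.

v1 = T, v2 = F, v3 = T, v4 = F, v5 = T, v6 = F, v7 = F, v8 = F, v9 = F

Pure literal: v1 appears only positively; assign v1 = True.
Pure literal: v7 appears only negated; assign v7 = False.
Set v2 = False and propagate.
  then v6 is forced to False.
The remaining clauses are satisfied by v3 = True, v4 = False, v5 = True, v8 = False, v9 = False.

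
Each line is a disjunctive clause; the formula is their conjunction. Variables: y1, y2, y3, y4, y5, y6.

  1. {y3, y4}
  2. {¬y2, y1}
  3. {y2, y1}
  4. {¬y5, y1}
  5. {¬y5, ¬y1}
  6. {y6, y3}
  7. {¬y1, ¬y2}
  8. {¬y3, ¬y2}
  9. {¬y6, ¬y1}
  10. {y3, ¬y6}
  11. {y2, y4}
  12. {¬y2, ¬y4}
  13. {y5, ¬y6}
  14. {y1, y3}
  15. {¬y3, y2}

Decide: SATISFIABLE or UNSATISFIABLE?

UNSATISFIABLE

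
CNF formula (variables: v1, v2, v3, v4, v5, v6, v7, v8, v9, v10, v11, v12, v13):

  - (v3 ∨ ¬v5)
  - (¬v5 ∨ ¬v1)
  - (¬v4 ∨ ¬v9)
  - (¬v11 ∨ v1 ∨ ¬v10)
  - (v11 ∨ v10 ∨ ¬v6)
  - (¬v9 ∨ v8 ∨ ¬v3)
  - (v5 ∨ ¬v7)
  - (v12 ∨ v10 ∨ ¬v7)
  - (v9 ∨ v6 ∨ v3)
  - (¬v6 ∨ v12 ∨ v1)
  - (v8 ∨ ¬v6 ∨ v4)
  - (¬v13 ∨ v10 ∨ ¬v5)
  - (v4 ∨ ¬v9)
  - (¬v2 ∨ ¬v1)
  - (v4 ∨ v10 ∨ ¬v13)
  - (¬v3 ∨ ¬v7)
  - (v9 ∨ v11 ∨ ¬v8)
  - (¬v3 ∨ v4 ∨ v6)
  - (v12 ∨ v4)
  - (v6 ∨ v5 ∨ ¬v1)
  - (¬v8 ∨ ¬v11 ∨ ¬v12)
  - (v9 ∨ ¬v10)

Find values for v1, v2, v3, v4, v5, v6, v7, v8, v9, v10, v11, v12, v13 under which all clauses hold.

v2 occurs only negated in the remaining clauses — set v2 = False.
v7 occurs only negated in the remaining clauses — set v7 = False.
Branch on v1: take v1 = False.
Try v3 = True.
Try v4 = True.
  then v9 is forced to False.
  then v10 is forced to False.
The remaining clauses are satisfied by v5 = True, v6 = False, v8 = False, v11 = False, v12 = True, v13 = False.
Every clause has at least one true literal under this assignment.

v1 = False, v2 = False, v3 = True, v4 = True, v5 = True, v6 = False, v7 = False, v8 = False, v9 = False, v10 = False, v11 = False, v12 = True, v13 = False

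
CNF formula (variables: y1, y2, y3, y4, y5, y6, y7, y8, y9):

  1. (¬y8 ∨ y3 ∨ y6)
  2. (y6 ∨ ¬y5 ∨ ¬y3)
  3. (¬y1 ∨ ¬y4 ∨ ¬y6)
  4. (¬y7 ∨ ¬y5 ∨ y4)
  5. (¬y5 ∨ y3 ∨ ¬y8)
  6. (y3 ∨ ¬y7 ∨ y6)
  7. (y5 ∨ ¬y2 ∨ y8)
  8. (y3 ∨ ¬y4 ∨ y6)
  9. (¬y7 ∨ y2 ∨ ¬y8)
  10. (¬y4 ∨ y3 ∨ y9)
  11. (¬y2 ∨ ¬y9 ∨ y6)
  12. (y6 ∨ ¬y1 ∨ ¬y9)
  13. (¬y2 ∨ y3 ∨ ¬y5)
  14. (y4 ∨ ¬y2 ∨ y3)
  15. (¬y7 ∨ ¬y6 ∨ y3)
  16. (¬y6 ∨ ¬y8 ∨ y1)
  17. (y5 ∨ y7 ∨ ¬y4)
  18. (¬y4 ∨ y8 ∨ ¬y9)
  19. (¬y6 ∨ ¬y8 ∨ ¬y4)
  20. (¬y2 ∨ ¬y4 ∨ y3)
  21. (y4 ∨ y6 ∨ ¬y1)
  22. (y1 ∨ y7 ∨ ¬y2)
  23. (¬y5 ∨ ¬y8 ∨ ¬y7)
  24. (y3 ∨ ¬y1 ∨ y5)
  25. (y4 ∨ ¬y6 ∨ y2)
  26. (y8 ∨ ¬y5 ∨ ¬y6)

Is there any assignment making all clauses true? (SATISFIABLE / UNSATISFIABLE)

Try y1 = True.
Branch on y2: take y2 = True.
Branch on y3: take y3 = True.
For the remaining variables, y4 = False, y5 = True, y6 = True, y7 = False, y8 = True, y9 = True works.
So y1=True, y2=True, y3=True, y4=False, y5=True, y6=True, y7=False, y8=True, y9=True is a satisfying assignment.

SATISFIABLE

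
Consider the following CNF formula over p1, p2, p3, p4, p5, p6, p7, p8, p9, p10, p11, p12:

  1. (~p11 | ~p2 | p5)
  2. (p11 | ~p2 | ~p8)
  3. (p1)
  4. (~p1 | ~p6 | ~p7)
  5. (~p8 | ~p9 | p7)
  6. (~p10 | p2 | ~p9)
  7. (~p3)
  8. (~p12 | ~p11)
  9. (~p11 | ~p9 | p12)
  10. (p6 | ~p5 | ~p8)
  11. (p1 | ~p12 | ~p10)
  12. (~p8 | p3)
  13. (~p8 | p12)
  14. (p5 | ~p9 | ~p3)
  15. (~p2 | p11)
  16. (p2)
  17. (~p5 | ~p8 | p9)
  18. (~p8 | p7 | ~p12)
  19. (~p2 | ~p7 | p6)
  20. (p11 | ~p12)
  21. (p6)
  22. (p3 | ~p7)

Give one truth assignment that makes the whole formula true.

p1 = T  p2 = T  p3 = F  p4 = T  p5 = T  p6 = T  p7 = F  p8 = F  p9 = F  p10 = T  p11 = T  p12 = F

(p1) is a unit clause, so p1 = True.
The clause (~p3) is unit: p3 must be False.
Unit propagation: (~p8) forces p8 = False.
(p2) is a unit clause, so p2 = True.
(p11) is a unit clause, so p11 = True.
Unit propagation: (p5) forces p5 = True.
The clause (~p12) is unit: p12 must be False.
(~p9) is a unit clause, so p9 = False.
The clause (p6) is unit: p6 must be True.
(~p7) is a unit clause, so p7 = False.
p4, p10 are now unconstrained; take p4 = True, p10 = True.
Every clause has at least one true literal under this assignment.
Check each clause:
  1. (~p2 | ~p11 | p5) — p5 is true.
  2. (p11 | ~p2 | ~p8) — ~p8 is true.
  3. (p1) — p1 is true.
  4. (~p7 | ~p6 | ~p1) — ~p7 is true.
  5. (p7 | ~p8 | ~p9) — ~p8 is true.
  6. (p2 | ~p10 | ~p9) — p2 is true.
  7. (~p3) — ~p3 is true.
  8. (~p12 | ~p11) — ~p12 is true.
  9. (~p9 | ~p11 | p12) — ~p9 is true.
  10. (~p8 | ~p5 | p6) — ~p8 is true.
  11. (~p12 | p1 | ~p10) — p1 is true.
  12. (p3 | ~p8) — ~p8 is true.
  13. (~p8 | p12) — ~p8 is true.
  14. (~p3 | ~p9 | p5) — ~p3 is true.
  15. (~p2 | p11) — p11 is true.
  16. (p2) — p2 is true.
  17. (p9 | ~p5 | ~p8) — ~p8 is true.
  18. (p7 | ~p12 | ~p8) — ~p8 is true.
  19. (~p7 | ~p2 | p6) — ~p7 is true.
  20. (p11 | ~p12) — p11 is true.
  21. (p6) — p6 is true.
  22. (~p7 | p3) — ~p7 is true.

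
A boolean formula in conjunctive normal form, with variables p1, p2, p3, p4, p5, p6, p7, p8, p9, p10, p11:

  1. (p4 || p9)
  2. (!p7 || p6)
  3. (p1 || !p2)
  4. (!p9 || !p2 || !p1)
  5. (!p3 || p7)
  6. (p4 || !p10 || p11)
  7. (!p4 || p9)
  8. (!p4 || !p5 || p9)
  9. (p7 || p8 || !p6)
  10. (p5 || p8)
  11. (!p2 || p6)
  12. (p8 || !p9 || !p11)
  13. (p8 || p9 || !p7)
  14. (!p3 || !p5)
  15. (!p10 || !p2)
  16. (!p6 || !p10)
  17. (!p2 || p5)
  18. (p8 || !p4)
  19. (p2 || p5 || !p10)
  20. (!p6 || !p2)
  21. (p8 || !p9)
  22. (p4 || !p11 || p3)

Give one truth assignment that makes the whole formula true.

p8 occurs only positively in the remaining clauses — set p8 = True.
p10 occurs only negated in the remaining clauses — set p10 = False.
Try p1 = False.
  then p2 is forced to False.
Try p3 = False.
Branch on p4: take p4 = True.
  then p9 is forced to True.
The remaining clauses are satisfied by p5 = False, p6 = True, p7 = False, p11 = False.

p1=F, p2=F, p3=F, p4=T, p5=F, p6=T, p7=F, p8=T, p9=T, p10=F, p11=F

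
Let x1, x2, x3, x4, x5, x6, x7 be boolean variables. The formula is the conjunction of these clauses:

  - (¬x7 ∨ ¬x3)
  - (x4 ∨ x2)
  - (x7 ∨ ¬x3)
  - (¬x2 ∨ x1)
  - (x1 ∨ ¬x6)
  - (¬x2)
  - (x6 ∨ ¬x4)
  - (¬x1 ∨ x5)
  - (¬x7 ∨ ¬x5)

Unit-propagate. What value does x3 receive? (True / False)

(¬x2) stands alone — x2 = False.
(x4 ∨ x2) with x2 = False leaves only x4, so x4 = True.
(¬x4 ∨ x6) with x4 = True leaves only x6, so x6 = True.
(¬x6 ∨ x1) with x6 = True leaves only x1, so x1 = True.
(¬x1 ∨ x5) with x1 = True leaves only x5, so x5 = True.
(¬x7 ∨ ¬x5) with x5 = True leaves only ¬x7, so x7 = False.
In (x7 ∨ ¬x3), x7 is now false; ¬x3 must hold, so x3 = False.

False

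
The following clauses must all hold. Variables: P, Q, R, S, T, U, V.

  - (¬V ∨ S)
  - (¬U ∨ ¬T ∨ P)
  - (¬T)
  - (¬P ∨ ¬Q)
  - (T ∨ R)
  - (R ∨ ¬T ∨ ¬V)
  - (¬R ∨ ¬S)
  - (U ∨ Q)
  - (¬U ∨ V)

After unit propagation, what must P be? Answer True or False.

False

(¬T) stands alone — T = False.
(R ∨ T) with T = False leaves only R, so R = True.
(¬R ∨ ¬S) with R = True leaves only ¬S, so S = False.
In (S ∨ ¬V), S is now false; ¬V must hold, so V = False.
From (V ∨ ¬U) and V = False: U = False.
In (U ∨ Q), U is now false; Q must hold, so Q = True.
(¬P ∨ ¬Q): since Q = True, the clause reduces to (¬P). P = False.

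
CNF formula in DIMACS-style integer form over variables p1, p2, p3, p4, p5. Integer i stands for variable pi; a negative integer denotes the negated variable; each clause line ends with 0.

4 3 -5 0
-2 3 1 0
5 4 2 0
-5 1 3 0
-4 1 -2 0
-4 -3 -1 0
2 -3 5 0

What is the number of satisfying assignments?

Split on p3, then p1.
  p3=1, p1=1: remaining (p2,p4,p5) ∈ {(0,0,1); (1,0,0); (1,0,1)} — 3.
  p3=1, p1=0: remaining (p2,p4,p5) ∈ {(0,0,1); (0,1,1); (1,0,0); (1,0,1)} — 4.
  p3=0, p1=1: 5 of the 8 assignments to (p2,p4,p5) work.
  p3=0, p1=0: remaining (p2,p4,p5) ∈ {(0,1,0)} — 1.
Total: 3 + 4 + 5 + 1 = 13.

13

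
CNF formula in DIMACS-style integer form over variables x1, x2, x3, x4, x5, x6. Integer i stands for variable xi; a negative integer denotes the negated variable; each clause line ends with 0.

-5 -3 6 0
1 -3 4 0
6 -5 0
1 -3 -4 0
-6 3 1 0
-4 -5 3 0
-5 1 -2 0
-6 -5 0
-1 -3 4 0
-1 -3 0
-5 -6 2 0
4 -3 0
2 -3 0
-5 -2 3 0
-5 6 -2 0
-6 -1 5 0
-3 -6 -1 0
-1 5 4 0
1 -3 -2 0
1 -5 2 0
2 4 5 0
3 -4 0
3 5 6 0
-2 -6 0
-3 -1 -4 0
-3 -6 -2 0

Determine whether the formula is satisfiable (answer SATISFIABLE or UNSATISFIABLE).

UNSATISFIABLE

x3 = True:
  propagation gives x1=False, x4=True; an empty clause results — contradiction.
x3 = False:
  x5 = True:
    propagation gives x6=True; an empty clause results — contradiction.
  x5 = False:
    propagation gives x1=False, x6=False; an empty clause results — contradiction.
Every branch closes, so no satisfying assignment exists.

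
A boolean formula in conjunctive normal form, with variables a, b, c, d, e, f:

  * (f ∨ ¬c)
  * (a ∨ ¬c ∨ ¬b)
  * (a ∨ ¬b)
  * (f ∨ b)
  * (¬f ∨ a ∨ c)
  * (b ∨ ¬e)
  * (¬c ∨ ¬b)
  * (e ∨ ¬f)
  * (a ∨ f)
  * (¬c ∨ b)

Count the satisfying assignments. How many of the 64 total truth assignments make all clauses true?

Satisfying assignments:
  a=T b=T c=F d=F e=F f=F
  a=T b=T c=F d=F e=T f=F
  a=T b=T c=F d=F e=T f=T
  a=T b=T c=F d=T e=F f=F
  a=T b=T c=F d=T e=T f=F
  a=T b=T c=F d=T e=T f=T
Count: 6.

6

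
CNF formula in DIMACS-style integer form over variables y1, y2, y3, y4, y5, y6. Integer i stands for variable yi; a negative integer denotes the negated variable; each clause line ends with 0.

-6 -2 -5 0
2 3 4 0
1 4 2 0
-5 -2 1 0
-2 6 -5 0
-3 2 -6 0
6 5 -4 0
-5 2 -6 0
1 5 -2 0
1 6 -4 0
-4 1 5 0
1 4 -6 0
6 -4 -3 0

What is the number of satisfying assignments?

10

Split on y2, then y6.
  y2=T, y6=T: remaining (y1,y3,y4,y5) ∈ {(T,F,F,F); (T,F,T,F); (T,T,F,F); (T,T,T,F)} — 4.
  y2=T, y6=F: remaining (y1,y3,y4,y5) ∈ {(T,F,F,F); (T,T,F,F)} — 2.
  y2=F, y6=T: remaining (y1,y3,y4,y5) ∈ {(T,F,T,F)} — 1.
  y2=F, y6=F: remaining (y1,y3,y4,y5) ∈ {(T,F,T,T); (T,T,F,F); (T,T,F,T)} — 3.
Total: 4 + 2 + 1 + 3 = 10.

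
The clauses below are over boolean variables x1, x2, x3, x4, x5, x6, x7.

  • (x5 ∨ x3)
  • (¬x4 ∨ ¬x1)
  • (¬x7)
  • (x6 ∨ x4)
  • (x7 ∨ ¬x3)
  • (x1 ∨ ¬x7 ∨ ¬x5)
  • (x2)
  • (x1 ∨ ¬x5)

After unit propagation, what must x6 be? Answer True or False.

True

(¬x7) stands alone — x7 = False.
(¬x3 ∨ x7) with x7 = False leaves only ¬x3, so x3 = False.
(x5 ∨ x3): since x3 = False, the clause reduces to (x5). x5 = True.
(x2) stands alone — x2 = True.
From (¬x5 ∨ x1) and x5 = True: x1 = True.
In (¬x1 ∨ ¬x4), ¬x1 is now false; ¬x4 must hold, so x4 = False.
From (x4 ∨ x6) and x4 = False: x6 = True.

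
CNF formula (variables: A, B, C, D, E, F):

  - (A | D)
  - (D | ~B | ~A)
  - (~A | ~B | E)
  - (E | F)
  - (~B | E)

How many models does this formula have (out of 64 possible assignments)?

26

Case analysis on A and B:
  A=1, B=1: remaining (C,D,E,F) ∈ {(0,1,1,0); (0,1,1,1); (1,1,1,0); (1,1,1,1)} — 4.
  A=1, B=0: C, D free; 3 ways for (E,F) × 2^2 = 12.
  A=0, B=1: remaining (C,D,E,F) ∈ {(0,1,1,0); (0,1,1,1); (1,1,1,0); (1,1,1,1)} — 4.
  A=0, B=0: C free; 3 ways for (D,E,F) × 2^1 = 6.
Total: 4 + 12 + 4 + 6 = 26.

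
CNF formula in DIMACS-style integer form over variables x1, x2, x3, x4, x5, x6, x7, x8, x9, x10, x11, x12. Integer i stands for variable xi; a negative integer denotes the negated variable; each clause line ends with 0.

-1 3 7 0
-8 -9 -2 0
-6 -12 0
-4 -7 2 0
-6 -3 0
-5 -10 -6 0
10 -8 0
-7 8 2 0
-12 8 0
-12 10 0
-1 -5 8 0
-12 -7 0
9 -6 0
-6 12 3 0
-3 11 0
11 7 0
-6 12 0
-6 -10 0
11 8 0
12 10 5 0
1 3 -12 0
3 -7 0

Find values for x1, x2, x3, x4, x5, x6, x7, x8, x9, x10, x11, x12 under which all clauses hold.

x6 occurs only negated in the remaining clauses — set x6 = False.
x11 occurs only positively in the remaining clauses — set x11 = True.
Try x1 = True.
Try x2 = True.
Try x3 = True.
For the remaining variables, x4 = True, x5 = True, x7 = False, x8 = True, x9 = False, x10 = True, x12 = True works.

x1=True, x2=True, x3=True, x4=True, x5=True, x6=False, x7=False, x8=True, x9=False, x10=True, x11=True, x12=True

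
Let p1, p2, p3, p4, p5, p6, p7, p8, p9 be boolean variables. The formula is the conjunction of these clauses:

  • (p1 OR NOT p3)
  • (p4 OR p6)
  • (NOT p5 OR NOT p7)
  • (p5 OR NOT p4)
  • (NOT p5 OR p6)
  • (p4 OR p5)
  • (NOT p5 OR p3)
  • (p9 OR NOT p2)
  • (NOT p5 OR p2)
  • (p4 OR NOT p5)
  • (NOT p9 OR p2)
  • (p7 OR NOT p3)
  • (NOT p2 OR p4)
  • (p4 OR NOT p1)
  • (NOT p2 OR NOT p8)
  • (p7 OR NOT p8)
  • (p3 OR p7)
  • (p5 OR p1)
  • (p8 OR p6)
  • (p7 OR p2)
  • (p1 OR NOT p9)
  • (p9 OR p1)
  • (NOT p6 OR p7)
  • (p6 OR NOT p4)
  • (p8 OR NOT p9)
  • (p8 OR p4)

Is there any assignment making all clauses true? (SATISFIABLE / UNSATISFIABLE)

UNSATISFIABLE

p4 = True:
  propagation gives p5=True, p7=False, p6=True; an empty clause results — contradiction.
p4 = False:
  propagation gives p6=True, p5=True; an empty clause results — contradiction.
Every branch closes, so no satisfying assignment exists.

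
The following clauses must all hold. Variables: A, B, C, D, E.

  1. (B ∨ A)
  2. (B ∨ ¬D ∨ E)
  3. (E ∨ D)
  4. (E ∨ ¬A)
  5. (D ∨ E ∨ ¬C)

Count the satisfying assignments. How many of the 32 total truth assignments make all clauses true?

14

Split on E, then D.
  E=1, D=1: C free; 3 ways for (A,B) × 2^1 = 6.
  E=1, D=0: C free; 3 ways for (A,B) × 2^1 = 6.
  E=0, D=1: remaining (A,B,C) ∈ {(0,1,0); (0,1,1)} — 2.
  E=0, D=0: a clause becomes empty — 0.
Total: 6 + 6 + 2 + 0 = 14.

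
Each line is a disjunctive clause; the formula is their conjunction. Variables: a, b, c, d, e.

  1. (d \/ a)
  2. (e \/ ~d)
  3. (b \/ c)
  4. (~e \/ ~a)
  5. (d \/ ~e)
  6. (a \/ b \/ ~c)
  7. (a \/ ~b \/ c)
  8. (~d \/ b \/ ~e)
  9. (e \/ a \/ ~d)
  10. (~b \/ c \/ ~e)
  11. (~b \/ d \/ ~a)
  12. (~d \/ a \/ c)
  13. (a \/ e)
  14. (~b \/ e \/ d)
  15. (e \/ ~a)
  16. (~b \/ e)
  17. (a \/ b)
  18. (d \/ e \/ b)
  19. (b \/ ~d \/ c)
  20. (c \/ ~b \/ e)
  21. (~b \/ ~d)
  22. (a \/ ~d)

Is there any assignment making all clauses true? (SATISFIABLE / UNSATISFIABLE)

UNSATISFIABLE

b = True:
  propagation gives e=True, a=False, d=True; an empty clause results — contradiction.
b = False:
  propagation gives c=True, a=True, e=False; an empty clause results — contradiction.
Every branch closes, so no satisfying assignment exists.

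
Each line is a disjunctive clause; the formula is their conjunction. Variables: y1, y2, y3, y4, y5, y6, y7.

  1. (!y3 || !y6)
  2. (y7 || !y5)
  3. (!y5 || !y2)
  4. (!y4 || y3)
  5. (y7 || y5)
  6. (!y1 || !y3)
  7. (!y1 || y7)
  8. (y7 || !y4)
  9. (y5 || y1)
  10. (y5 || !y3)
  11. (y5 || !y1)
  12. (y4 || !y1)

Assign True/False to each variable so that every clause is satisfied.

y1 = False  y2 = False  y3 = True  y4 = False  y5 = True  y6 = False  y7 = True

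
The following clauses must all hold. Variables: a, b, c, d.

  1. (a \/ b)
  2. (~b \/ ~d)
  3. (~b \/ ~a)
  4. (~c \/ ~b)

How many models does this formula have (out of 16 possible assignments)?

5

The models are:
  a=0 b=1 c=0 d=0
  a=1 b=0 c=0 d=0
  a=1 b=0 c=0 d=1
  a=1 b=0 c=1 d=0
  a=1 b=0 c=1 d=1
Count: 5.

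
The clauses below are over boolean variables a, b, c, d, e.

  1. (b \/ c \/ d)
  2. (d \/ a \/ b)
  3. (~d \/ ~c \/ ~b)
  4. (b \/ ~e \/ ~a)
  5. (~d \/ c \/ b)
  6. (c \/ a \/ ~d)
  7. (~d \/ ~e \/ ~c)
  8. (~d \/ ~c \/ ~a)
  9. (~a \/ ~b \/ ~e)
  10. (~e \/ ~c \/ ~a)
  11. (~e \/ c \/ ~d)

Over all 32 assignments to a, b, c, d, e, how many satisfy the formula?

9

Split on c, then d.
  c=1, d=1: remaining (a,b,e) ∈ {(0,0,0)} — 1.
  c=1, d=0: remaining (a,b,e) ∈ {(0,1,0); (0,1,1); (1,0,0); (1,1,0)} — 4.
  c=0, d=1: remaining (a,b,e) ∈ {(1,1,0)} — 1.
  c=0, d=0: remaining (a,b,e) ∈ {(0,1,0); (0,1,1); (1,1,0)} — 3.
Total: 1 + 4 + 1 + 3 = 9.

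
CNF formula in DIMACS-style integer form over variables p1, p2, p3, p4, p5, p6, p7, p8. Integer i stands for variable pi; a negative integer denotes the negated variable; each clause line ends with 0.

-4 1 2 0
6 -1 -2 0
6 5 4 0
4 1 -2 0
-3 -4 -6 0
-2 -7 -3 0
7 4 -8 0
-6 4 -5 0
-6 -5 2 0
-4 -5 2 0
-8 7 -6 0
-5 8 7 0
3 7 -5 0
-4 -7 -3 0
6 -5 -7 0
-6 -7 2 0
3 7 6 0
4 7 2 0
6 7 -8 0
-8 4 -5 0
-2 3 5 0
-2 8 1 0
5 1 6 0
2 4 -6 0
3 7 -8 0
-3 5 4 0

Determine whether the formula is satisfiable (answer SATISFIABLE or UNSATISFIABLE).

SATISFIABLE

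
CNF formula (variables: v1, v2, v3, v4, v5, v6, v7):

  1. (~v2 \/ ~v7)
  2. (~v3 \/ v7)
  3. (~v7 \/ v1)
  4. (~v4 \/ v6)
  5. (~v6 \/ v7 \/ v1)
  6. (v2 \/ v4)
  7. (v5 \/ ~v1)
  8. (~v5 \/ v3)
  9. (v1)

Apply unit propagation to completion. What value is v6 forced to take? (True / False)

True

Unit clause (v1) sets v1 = True.
In (~v1 \/ v5), ~v1 is now false; v5 must hold, so v5 = True.
(~v5 \/ v3): since v5 = True, the clause reduces to (v3). v3 = True.
(v7 \/ ~v3): since v3 = True, the clause reduces to (v7). v7 = True.
(~v2 \/ ~v7) with v7 = True leaves only ~v2, so v2 = False.
(v4 \/ v2) with v2 = False leaves only v4, so v4 = True.
From (~v4 \/ v6) and v4 = True: v6 = True.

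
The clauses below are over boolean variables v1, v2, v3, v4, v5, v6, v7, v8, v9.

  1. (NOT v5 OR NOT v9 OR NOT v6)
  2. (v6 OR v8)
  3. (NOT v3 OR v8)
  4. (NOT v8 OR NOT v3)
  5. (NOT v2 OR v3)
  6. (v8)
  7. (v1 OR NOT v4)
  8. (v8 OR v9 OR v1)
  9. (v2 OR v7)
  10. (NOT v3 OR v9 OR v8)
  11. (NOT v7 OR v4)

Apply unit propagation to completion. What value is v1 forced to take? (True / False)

(v8) is a unit clause: v8 = True.
In (NOT v3 OR NOT v8), NOT v8 is now false; NOT v3 must hold, so v3 = False.
(v3 OR NOT v2): since v3 = False, the clause reduces to (NOT v2). v2 = False.
From (v7 OR v2) and v2 = False: v7 = True.
From (NOT v7 OR v4) and v7 = True: v4 = True.
(v1 OR NOT v4) with v4 = True leaves only v1, so v1 = True.

True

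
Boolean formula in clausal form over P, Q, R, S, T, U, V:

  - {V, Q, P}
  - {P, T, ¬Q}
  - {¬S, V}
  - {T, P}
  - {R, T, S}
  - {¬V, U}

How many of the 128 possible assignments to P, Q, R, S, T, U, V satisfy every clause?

38

Case analysis on P and T:
  P=1, T=1: Q, R free; 4 ways for (S,U,V) × 2^2 = 16.
  P=1, T=0: Q free; 5 ways for (R,S,U,V) × 2^1 = 10.
  P=0, T=1: R free; 6 ways for (Q,S,U,V) × 2^1 = 12.
  P=0, T=0: a clause becomes empty — 0.
Total: 16 + 10 + 12 + 0 = 38.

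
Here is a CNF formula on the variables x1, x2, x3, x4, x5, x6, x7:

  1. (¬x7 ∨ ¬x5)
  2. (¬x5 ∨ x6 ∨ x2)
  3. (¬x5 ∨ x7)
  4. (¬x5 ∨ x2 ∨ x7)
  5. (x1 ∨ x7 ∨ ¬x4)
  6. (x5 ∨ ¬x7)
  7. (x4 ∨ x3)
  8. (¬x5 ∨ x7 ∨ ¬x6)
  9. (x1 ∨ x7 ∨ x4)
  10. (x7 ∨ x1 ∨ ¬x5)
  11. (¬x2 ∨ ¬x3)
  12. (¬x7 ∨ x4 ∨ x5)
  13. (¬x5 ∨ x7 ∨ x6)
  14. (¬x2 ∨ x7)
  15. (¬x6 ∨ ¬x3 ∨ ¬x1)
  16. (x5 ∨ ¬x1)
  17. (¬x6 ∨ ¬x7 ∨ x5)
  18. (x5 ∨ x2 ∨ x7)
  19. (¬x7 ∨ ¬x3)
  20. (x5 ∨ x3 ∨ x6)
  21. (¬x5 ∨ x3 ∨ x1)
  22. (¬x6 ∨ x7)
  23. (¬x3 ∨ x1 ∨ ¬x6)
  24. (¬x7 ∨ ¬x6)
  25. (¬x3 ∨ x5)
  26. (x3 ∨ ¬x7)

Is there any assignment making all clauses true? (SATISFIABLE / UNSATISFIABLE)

x7 = True:
  propagation gives x5=False; an empty clause results — contradiction.
x7 = False:
  propagation gives x5=False, x2=False; an empty clause results — contradiction.
Every branch closes, so no satisfying assignment exists.

UNSATISFIABLE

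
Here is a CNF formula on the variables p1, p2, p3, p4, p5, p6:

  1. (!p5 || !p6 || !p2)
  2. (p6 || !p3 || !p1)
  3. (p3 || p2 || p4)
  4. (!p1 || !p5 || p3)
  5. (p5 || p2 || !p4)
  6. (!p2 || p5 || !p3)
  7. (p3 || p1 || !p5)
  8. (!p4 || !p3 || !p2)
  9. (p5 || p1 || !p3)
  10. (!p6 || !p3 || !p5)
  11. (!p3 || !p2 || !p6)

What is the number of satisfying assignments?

12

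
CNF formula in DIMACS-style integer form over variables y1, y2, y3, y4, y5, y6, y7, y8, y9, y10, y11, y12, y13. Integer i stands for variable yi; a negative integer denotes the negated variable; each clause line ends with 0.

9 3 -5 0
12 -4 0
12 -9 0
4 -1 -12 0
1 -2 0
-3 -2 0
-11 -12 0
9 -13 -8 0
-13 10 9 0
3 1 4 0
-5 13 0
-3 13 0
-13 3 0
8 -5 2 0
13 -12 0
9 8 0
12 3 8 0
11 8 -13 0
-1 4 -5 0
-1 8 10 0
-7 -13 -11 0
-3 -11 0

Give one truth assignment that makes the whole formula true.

y1=True, y2=True, y3=False, y4=False, y5=False, y6=True, y7=False, y8=True, y9=False, y10=True, y11=True, y12=False, y13=False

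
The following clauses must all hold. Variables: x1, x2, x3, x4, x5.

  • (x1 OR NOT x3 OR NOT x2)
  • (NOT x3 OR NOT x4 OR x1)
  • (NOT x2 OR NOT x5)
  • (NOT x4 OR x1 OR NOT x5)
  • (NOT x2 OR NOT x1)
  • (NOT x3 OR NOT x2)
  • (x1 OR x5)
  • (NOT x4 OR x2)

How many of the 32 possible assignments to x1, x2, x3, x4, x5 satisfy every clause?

6

Satisfying assignments:
  x1=F x2=F x3=F x4=F x5=T
  x1=F x2=F x3=T x4=F x5=T
  x1=T x2=F x3=F x4=F x5=F
  x1=T x2=F x3=F x4=F x5=T
  x1=T x2=F x3=T x4=F x5=F
  x1=T x2=F x3=T x4=F x5=T
That's 6 in total.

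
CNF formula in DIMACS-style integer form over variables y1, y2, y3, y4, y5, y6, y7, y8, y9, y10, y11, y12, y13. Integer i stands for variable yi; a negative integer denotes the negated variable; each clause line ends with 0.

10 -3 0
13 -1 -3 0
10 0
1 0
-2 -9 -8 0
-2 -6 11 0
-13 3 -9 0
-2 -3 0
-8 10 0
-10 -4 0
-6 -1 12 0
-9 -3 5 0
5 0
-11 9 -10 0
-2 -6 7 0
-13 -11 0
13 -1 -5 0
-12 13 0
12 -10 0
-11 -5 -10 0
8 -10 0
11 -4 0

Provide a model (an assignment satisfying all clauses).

y1 = True, y2 = False, y3 = False, y4 = False, y5 = True, y6 = False, y7 = True, y8 = True, y9 = False, y10 = True, y11 = False, y12 = True, y13 = True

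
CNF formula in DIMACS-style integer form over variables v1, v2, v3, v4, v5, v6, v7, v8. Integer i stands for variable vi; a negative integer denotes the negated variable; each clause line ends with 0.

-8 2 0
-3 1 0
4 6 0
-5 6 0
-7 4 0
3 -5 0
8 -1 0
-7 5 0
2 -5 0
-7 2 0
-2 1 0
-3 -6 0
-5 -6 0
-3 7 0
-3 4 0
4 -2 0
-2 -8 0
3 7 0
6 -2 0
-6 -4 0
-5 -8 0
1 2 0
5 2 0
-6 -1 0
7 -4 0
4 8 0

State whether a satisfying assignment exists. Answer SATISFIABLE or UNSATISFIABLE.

v2 = True:
  propagation gives v1=True, v8=True; an empty clause results — contradiction.
v2 = False:
  propagation gives v8=False, v1=False; an empty clause results — contradiction.
Every branch closes, so no satisfying assignment exists.

UNSATISFIABLE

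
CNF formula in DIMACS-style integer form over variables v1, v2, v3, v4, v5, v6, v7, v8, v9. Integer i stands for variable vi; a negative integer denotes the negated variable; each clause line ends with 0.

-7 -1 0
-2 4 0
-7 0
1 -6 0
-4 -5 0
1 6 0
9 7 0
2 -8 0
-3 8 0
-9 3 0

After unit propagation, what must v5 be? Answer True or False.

False

(~v7) stands alone — v7 = False.
(v7 | v9) with v7 = False leaves only v9, so v9 = True.
From (~v9 | v3) and v9 = True: v3 = True.
From (v8 | ~v3) and v3 = True: v8 = True.
(~v8 | v2): since v8 = True, the clause reduces to (v2). v2 = True.
(v4 | ~v2) with v2 = True leaves only v4, so v4 = True.
From (~v4 | ~v5) and v4 = True: v5 = False.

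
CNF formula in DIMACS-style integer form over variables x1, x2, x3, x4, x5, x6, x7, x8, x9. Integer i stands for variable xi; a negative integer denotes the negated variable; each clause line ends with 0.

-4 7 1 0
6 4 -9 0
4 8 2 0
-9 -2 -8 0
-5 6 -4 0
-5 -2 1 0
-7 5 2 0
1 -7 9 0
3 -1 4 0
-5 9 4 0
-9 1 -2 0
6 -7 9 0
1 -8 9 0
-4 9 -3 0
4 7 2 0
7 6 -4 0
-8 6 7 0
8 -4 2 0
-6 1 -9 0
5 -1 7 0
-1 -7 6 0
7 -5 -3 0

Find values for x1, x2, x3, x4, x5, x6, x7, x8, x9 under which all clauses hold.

Branch on x1: take x1 = True.
The remaining clauses are satisfied by x2 = True, x3 = False, x4 = True, x5 = False, x6 = True, x7 = True, x8 = False, x9 = True.

x1=T  x2=T  x3=F  x4=T  x5=F  x6=T  x7=T  x8=F  x9=T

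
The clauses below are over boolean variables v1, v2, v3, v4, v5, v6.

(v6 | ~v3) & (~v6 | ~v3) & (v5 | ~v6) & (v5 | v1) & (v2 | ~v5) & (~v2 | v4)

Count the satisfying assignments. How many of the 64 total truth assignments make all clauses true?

7

Split on v5, then v6.
  v5=1, v6=1: remaining (v1,v2,v3,v4) ∈ {(0,1,0,1); (1,1,0,1)} — 2.
  v5=1, v6=0: remaining (v1,v2,v3,v4) ∈ {(0,1,0,1); (1,1,0,1)} — 2.
  v5=0, v6=1: a clause becomes empty — 0.
  v5=0, v6=0: remaining (v1,v2,v3,v4) ∈ {(1,0,0,0); (1,0,0,1); (1,1,0,1)} — 3.
Total: 2 + 2 + 0 + 3 = 7.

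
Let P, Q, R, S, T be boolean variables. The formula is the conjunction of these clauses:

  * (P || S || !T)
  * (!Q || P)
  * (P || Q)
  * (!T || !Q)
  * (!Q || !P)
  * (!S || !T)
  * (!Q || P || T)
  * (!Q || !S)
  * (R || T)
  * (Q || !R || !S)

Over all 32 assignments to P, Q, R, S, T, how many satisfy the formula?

The models are:
  P=T Q=F R=F S=F T=T
  P=T Q=F R=T S=F T=F
  P=T Q=F R=T S=F T=T
Count: 3.

3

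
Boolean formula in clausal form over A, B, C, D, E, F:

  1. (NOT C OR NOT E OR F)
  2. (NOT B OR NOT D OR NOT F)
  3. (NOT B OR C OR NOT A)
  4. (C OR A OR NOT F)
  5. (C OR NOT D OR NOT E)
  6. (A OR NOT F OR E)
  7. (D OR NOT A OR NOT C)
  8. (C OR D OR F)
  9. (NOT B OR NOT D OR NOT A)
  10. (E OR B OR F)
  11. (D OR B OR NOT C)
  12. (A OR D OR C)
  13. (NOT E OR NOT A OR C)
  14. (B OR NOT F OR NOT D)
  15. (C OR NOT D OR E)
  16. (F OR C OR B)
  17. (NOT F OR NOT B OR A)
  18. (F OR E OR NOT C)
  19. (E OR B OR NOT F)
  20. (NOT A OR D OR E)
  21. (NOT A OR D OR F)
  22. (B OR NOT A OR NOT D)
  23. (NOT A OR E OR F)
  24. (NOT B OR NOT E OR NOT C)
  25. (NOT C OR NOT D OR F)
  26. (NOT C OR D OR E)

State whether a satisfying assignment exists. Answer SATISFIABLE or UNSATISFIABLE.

UNSATISFIABLE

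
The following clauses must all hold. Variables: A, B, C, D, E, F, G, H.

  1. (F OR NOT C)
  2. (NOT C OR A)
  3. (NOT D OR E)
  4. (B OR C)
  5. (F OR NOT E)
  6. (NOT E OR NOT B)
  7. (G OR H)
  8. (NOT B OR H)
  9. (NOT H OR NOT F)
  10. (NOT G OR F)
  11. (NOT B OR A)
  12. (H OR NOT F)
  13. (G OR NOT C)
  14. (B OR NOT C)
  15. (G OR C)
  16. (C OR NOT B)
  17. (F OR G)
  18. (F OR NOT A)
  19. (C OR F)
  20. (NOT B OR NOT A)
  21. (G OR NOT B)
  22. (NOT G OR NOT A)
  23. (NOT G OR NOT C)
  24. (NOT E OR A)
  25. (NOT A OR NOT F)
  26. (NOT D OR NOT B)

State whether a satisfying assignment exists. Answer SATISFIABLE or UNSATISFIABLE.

UNSATISFIABLE

B = True:
  propagation gives E=False, D=False, H=True, F=False; an empty clause results — contradiction.
B = False:
  propagation gives C=True; an empty clause results — contradiction.
Every branch closes, so no satisfying assignment exists.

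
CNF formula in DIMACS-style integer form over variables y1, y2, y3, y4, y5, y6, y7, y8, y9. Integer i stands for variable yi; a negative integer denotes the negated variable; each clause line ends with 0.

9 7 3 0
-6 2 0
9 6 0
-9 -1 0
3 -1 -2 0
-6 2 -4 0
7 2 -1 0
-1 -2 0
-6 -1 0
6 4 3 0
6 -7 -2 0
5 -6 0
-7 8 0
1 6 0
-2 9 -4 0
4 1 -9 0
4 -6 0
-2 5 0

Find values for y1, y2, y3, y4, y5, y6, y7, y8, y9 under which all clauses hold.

y1 = F  y2 = T  y3 = T  y4 = T  y5 = T  y6 = T  y7 = F  y8 = F  y9 = T

Check each clause:
  1. (y9 OR y7 OR y3) — y9 is true.
  2. (NOT y6 OR y2) — y2 is true.
  3. (y9 OR y6) — y9 is true.
  4. (NOT y9 OR NOT y1) — NOT y1 is true.
  5. (NOT y2 OR NOT y1 OR y3) — y3 is true.
  6. (y2 OR NOT y4 OR NOT y6) — y2 is true.
  7. (y7 OR y2 OR NOT y1) — y2 is true.
  8. (NOT y1 OR NOT y2) — NOT y1 is true.
  9. (NOT y6 OR NOT y1) — NOT y1 is true.
  10. (y6 OR y3 OR y4) — y3 is true.
  11. (y6 OR NOT y2 OR NOT y7) — NOT y7 is true.
  12. (NOT y6 OR y5) — y5 is true.
  13. (NOT y7 OR y8) — NOT y7 is true.
  14. (y1 OR y6) — y6 is true.
  15. (NOT y2 OR NOT y4 OR y9) — y9 is true.
  16. (y4 OR NOT y9 OR y1) — y4 is true.
  17. (y4 OR NOT y6) — y4 is true.
  18. (y5 OR NOT y2) — y5 is true.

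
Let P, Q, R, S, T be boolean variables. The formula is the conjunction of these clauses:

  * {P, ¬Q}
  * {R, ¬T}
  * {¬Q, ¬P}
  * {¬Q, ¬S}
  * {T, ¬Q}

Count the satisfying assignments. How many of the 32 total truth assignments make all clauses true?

Split on Q, then P.
  Q=1, P=1: a clause becomes empty — 0.
  Q=1, P=0: a clause becomes empty — 0.
  Q=0, P=1: S free; 3 ways for (R,T) × 2^1 = 6.
  Q=0, P=0: S free; 3 ways for (R,T) × 2^1 = 6.
Total: 0 + 0 + 6 + 6 = 12.

12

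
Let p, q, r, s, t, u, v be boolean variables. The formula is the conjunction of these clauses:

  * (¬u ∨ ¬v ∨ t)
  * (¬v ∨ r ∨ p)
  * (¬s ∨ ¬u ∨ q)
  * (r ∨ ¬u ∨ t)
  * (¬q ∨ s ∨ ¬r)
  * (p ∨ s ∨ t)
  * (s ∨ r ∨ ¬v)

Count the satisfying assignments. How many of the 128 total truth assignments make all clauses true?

Case analysis on r and s:
  r=T, s=T: p free; 11 ways for (q,t,u,v) × 2^1 = 22.
  r=T, s=F: 11 of the 32 assignments to (p,q,t,u,v) work.
  r=F, s=T: 15 of the 32 assignments to (p,q,t,u,v) work.
  r=F, s=F: q free; 5 ways for (p,t,u,v) × 2^1 = 10.
Total: 22 + 11 + 15 + 10 = 58.

58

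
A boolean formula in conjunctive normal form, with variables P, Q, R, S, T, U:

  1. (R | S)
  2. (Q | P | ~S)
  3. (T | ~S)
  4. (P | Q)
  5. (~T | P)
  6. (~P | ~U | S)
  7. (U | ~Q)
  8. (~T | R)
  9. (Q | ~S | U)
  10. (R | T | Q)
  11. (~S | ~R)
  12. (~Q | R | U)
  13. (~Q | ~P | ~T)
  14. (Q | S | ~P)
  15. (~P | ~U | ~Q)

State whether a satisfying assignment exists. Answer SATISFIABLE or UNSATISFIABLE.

SATISFIABLE

Set P = False and propagate.
  then Q is forced to True.
  then T is forced to False.
  then S is forced to False.
  then R is forced to True.
  then U is forced to True.
Every clause has at least one true literal under this assignment.
So P=False, Q=True, R=True, S=False, T=False, U=True is a satisfying assignment.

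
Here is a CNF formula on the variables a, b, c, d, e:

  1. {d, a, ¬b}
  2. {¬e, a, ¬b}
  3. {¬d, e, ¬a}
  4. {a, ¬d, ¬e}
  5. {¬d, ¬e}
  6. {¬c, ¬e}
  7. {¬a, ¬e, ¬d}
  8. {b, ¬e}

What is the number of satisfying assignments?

Split on e, then a.
  e=1, a=1: remaining (b,c,d) ∈ {(1,0,0)} — 1.
  e=1, a=0: a clause becomes empty — 0.
  e=0, a=1: remaining (b,c,d) ∈ {(0,0,0); (0,1,0); (1,0,0); (1,1,0)} — 4.
  e=0, a=0: c free; 3 ways for (b,d) × 2^1 = 6.
Total: 1 + 0 + 4 + 6 = 11.

11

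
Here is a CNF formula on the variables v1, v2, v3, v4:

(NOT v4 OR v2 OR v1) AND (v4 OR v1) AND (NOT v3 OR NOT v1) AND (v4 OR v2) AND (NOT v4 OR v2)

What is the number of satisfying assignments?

4

Satisfying assignments:
  v1=0 v2=1 v3=0 v4=1
  v1=0 v2=1 v3=1 v4=1
  v1=1 v2=1 v3=0 v4=0
  v1=1 v2=1 v3=0 v4=1
That's 4 in total.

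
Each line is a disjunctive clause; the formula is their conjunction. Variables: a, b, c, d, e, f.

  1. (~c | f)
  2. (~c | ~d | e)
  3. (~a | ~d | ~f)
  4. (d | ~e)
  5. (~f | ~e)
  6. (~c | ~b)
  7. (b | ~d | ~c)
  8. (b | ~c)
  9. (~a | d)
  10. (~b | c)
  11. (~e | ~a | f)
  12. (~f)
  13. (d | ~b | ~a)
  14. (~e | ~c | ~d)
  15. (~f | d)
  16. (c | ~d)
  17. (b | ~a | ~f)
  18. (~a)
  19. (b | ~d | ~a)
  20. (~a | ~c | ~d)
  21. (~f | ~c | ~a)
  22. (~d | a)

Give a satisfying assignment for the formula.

(~f) is a unit clause, so f = False.
Unit propagation: (~c) forces c = False.
The clause (~b) is unit: b must be False.
Unit propagation: (~d) forces d = False.
(~e) is a unit clause, so e = False.
The clause (~a) is unit: a must be False.

a = 0, b = 0, c = 0, d = 0, e = 0, f = 0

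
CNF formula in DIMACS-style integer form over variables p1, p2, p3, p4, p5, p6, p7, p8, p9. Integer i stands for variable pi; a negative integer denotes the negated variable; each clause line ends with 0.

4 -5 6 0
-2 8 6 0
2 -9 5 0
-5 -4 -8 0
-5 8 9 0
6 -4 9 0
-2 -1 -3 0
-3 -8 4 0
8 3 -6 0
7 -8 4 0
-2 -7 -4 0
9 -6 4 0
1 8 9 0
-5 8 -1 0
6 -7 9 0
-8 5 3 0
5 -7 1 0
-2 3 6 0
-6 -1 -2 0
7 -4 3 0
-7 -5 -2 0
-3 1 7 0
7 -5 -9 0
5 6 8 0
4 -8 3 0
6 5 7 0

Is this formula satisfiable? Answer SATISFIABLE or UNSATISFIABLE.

Try p1 = False.
Set p2 = False and propagate.
Set p3 = True and propagate.
  then p7 is forced to True.
  then p5 is forced to True.
For the remaining variables, p4 = True, p6 = False, p8 = False, p9 = True works.
Every clause has at least one true literal under this assignment.
So p1=0, p2=0, p3=1, p4=1, p5=1, p6=0, p7=1, p8=0, p9=1 is a satisfying assignment.

SATISFIABLE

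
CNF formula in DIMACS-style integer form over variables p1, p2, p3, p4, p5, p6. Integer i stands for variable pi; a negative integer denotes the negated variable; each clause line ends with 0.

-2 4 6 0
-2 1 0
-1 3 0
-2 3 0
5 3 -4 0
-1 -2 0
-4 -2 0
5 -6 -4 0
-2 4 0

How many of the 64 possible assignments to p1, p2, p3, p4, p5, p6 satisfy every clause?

Case analysis on p2 and p4:
  p2=1, p4=1: a clause becomes empty — 0.
  p2=1, p4=0: a clause becomes empty — 0.
  p2=0, p4=1: 8 of the 16 assignments to (p1,p3,p5,p6) work.
  p2=0, p4=0: p5, p6 free; 3 ways for (p1,p3) × 2^2 = 12.
Total: 0 + 0 + 8 + 12 = 20.

20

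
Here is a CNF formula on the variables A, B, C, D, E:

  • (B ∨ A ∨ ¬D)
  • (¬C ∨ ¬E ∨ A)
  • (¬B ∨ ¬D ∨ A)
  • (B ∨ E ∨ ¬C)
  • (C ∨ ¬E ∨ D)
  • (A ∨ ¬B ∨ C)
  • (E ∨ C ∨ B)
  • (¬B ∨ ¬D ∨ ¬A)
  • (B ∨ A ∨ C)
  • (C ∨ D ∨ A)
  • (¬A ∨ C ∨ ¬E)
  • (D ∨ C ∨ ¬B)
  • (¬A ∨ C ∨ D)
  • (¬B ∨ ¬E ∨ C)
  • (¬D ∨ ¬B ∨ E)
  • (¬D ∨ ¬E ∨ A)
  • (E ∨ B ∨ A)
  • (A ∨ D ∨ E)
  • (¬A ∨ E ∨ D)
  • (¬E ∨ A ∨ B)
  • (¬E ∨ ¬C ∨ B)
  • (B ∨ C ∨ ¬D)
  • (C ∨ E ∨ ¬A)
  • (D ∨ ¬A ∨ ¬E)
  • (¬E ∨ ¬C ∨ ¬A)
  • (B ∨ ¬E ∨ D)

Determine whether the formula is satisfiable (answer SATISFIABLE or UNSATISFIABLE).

UNSATISFIABLE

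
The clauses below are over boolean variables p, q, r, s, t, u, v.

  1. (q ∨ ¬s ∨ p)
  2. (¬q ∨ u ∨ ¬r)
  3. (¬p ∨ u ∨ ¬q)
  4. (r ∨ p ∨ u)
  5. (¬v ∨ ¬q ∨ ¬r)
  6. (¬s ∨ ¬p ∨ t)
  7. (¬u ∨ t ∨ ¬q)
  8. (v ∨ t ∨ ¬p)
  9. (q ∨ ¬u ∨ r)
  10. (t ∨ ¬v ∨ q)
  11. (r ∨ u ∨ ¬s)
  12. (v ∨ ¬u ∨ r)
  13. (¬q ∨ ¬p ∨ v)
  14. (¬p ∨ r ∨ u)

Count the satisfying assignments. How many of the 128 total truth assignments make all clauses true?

Case analysis on q and u:
  q=1, u=1: s free; 3 ways for (p,r,t,v) × 2^1 = 6.
  q=1, u=0: a clause becomes empty — 0.
  q=0, u=1: 7 of the 32 assignments to (p,r,s,t,v) work.
  q=0, u=0: 7 of the 32 assignments to (p,r,s,t,v) work.
Total: 6 + 0 + 7 + 7 = 20.

20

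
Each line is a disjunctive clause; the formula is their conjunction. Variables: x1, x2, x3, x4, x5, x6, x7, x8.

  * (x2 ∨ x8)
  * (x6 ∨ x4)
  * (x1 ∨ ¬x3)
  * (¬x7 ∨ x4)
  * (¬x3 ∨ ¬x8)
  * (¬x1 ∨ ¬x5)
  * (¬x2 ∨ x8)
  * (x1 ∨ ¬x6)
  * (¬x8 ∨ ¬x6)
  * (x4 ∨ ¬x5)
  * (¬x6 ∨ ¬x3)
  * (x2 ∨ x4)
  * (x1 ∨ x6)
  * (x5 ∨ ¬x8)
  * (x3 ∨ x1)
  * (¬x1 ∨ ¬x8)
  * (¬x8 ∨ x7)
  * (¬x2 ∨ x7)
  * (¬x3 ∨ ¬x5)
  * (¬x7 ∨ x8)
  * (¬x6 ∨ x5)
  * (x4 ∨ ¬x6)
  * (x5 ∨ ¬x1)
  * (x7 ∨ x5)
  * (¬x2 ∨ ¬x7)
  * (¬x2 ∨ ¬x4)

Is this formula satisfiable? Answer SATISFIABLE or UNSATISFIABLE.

UNSATISFIABLE

x8 = True:
  propagation gives x3=False, x6=False, x4=True, x1=True; an empty clause results — contradiction.
x8 = False:
  propagation gives x2=True; an empty clause results — contradiction.
Every branch closes, so no satisfying assignment exists.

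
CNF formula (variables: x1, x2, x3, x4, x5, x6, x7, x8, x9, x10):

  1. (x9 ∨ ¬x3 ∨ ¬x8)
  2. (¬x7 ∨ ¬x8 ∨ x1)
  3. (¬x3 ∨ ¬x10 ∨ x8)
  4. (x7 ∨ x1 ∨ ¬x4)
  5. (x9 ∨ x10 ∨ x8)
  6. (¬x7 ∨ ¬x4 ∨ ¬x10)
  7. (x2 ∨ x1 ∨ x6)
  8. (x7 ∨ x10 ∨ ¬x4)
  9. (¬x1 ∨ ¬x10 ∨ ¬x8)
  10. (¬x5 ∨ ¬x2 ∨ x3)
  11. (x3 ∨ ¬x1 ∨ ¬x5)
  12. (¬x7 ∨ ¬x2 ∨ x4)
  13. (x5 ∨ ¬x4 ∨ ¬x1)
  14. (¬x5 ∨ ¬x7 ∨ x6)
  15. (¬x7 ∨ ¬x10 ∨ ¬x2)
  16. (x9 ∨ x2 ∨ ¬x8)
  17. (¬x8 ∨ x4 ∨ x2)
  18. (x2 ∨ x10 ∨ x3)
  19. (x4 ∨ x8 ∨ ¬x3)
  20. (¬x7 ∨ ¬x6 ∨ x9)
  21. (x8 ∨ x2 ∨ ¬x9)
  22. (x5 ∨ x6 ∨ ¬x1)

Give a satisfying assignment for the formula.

Set x1 = False and propagate.
Set x2 = True and propagate.
The remaining clauses are satisfied by x3 = False, x4 = False, x5 = False, x6 = False, x7 = False, x8 = False, x9 = False, x10 = True.

x1=False  x2=True  x3=False  x4=False  x5=False  x6=False  x7=False  x8=False  x9=False  x10=True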